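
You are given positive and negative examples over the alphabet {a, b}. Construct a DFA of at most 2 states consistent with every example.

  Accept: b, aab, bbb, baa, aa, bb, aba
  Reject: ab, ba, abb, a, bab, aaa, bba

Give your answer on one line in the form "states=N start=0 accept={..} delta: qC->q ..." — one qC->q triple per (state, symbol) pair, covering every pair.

State merging on the prefix tree: take the shortest (then alphabetical) example prefix whose next move is undefined and point that move at state 0, else 1, else 2, ...; a target is out if some Accept/Reject pair would then sit in one state with the same input left (inseparable). If every existing state is out, open a new one.
a: 0a undefined. 0a->0: no, b/ab meet in 0 with "b" left. Open state 1: 0a->1.
b: 0b undefined. 0b->0: ok.
aa: 1a undefined. 1a->0: ok.
ab: 1b undefined. 1b->0: no, b/ab meet in 0. 1b->1: ok.
All examples now run through 2 states with every (state, symbol) defined. Accept strings end in {0}, Reject strings end in {1}; accept={0}.

states=2 start=0 accept={0} delta: 0a->1 0b->0 1a->0 1b->1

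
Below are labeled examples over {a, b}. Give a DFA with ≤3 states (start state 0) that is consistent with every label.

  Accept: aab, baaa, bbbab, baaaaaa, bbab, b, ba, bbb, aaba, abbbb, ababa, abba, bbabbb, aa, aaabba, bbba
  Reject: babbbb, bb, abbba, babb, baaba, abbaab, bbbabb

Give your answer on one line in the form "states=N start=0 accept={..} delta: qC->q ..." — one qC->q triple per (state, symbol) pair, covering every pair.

states=3 start=0 accept={0,1} delta: 0a->1 0b->1 1a->0 1b->2 2a->2 2b->1

State merging on the prefix tree: take the shortest (then alphabetical) example prefix whose next move is undefined and point that move at state 0, else 1, else 2, ...; a target is out if some Accept/Reject pair would then sit in one state with the same input left (inseparable). If every existing state is out, open a new one.
a: 0a undefined. 0a->0: no, bbba/abbba meet in 0 with "bbba" left. Open state 1: 0a->1.
b: 0b undefined. 0b->0: no, b/bb meet in 0. 0b->1: ok.
aa: 1a undefined. 1a->0: ok.
ab: 1b undefined. 1b->0: no, aab/abbba meet in 1. 1b->1: no, aab/babbbb meet in 1. Open state 2: 1b->2.
aba: 2a undefined. 2a->0: no, baaa/baaba meet in 0. 2a->1: no, aab/baaba meet in 1. 2a->2: ok.
abb: 2b undefined. 2b->0: no, aab/babbbb meet in 1. 2b->1: ok.
All examples now run through 3 states with every (state, symbol) defined. Accept strings end in {0,1}, Reject strings end in {2}; accept={0,1}.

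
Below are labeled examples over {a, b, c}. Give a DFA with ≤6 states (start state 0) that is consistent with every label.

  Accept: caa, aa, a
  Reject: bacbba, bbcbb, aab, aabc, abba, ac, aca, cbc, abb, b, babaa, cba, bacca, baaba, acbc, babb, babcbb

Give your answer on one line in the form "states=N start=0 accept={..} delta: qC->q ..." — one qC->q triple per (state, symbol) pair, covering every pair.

states=4 start=0 accept={0} delta: 0a->0 0b->1 0c->1 1a->2 1b->1 1c->1 2a->0 2b->3 2c->0 3a->1 3b->1 3c->0

Grow the machine one transition at a time. Run the examples from 0; the earliest place one falls off (shortest prefix, ties alphabetical) gets sent to the lowest-numbered state that keeps every Accept/Reject pair distinguishable — a pair clashes when both reach the same state with identical unread suffix — and to a fresh state only if none does.
a: 0a undefined. 0a->0: ok.
b: 0b undefined. 0b->0: no, aa/aab meet in 0. Open state 1: 0b->1.
c: 0c undefined. 0c->0: no, caa/ac meet in 0. 0c->1: ok.
ba: 1a undefined. 1a->0: no, caa/aca meet in 0. 1a->1: no, caa/aab meet in 1. Open state 2: 1a->2.
bb: 1b undefined. 1b->0: no, aa/abba meet in 0. 1b->1: ok.
baa: 2a undefined. 2a->0: ok.
bab: 2b undefined. 2b->0: no, caa/babaa meet in 0. 2b->1: no, caa/babaa meet in 0. 2b->2: no, caa/babaa meet in 0. Open state 3: 2b->3.
bac: 2c undefined. 2c->0: ok.
bbc: 1c undefined. 1c->0: no, caa/aabc meet in 0. 1c->1: ok.
baba: 3a undefined. 3a->0: no, caa/babaa meet in 0. 3a->1: ok.
babb: 3b undefined. 3b->0: no, caa/babb meet in 0. 3b->1: ok.
babc: 3c undefined. 3c->0: ok.
All examples now run through 4 states with every (state, symbol) defined. Accept strings end in {0}, Reject strings end in {1,2}; accept={0}.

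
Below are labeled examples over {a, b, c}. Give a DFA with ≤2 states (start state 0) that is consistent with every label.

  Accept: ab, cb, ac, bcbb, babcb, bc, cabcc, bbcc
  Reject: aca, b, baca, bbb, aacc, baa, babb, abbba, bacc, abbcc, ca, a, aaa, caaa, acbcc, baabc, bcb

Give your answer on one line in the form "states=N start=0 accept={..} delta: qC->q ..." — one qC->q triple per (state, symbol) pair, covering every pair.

Fold the examples into a partial DFA from state 0: repeatedly fix the first undefined (state, symbol) met by the shortest-then-alphabetical prefix, trying targets in increasing order and rejecting any under which an Accept and a Reject string meet in one state with the same remainder; add a state when all current targets are rejected. Accepting states are where Accept strings end.
a: 0a undefined. 0a->0: no, ab/b meet in 0 with "b" left. Open state 1: 0a->1.
b: 0b undefined. 0b->0: no, cb/bcb meet in 0 with "cb" left. 0b->1: ok.
c: 0c undefined. 0c->0: no, cb/b meet in 1. 0c->1: ok.
aa: 1a undefined. 1a->0: no, ab/babb meet in 1 with "b" left. 1a->1: ok.
ab: 1b undefined. 1b->0: ok.
ac: 1c undefined. 1c->0: ok.
All examples now run through 2 states with every (state, symbol) defined. Accept strings end in {0}, Reject strings end in {1}; accept={0}.

states=2 start=0 accept={0} delta: 0a->1 0b->1 0c->1 1a->1 1b->0 1c->0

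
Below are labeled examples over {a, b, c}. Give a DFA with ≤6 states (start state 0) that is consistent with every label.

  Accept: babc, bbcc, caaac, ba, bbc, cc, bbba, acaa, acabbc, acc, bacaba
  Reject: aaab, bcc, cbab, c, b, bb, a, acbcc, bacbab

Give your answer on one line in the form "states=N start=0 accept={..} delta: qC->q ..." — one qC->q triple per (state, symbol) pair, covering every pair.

states=5 start=0 accept={3,4} delta: 0a->0 0b->1 0c->2 1a->3 1b->2 1c->0 2a->1 2b->3 2c->3 3a->3 3b->2 3c->4 4a->0 4b->0 4c->0

State merging on the prefix tree: take the shortest (then alphabetical) example prefix whose next move is undefined and point that move at state 0, else 1, else 2, ...; a target is out if some Accept/Reject pair would then sit in one state with the same input left (inseparable). If every existing state is out, open a new one.
a: 0a undefined. 0a->0: ok.
b: 0b undefined. 0b->0: no, babc/c meet in 0 with "c" left. Open state 1: 0b->1.
c: 0c undefined. 0c->0: no, caaac/c meet in 0. 0c->1: no, bbcc/acbcc meet in 1 with "bcc" left. Open state 2: 0c->2.
ba: 1a undefined. 1a->0: no, ba/a meet in 0. 1a->1: no, ba/aaab meet in 1. 1a->2: no, ba/c meet in 2. Open state 3: 1a->3.
bb: 1b undefined. 1b->0: no, bbc/c meet in 2. 1b->1: no, bbcc/bcc meet in 1 with "cc" left. 1b->2: ok.
bc: 1c undefined. 1c->0: ok.
ca: 2a undefined. 2a->0: no, caaac/bcc meet in 2. 2a->1: ok.
cb: 2b undefined. 2b->0: no, bbc/acbcc meet in 2 with "c" left. 2b->1: no, acabbc/a meet in 0. 2b->2: no, bbcc/acbcc meet in 2 with "cc" left. 2b->3: ok.
cc: 2c undefined. 2c->0: no, bbcc/bcc meet in 2. 2c->1: no, bbcc/a meet in 0. 2c->2: no, bbcc/bcc meet in 2. 2c->3: ok.
bab: 3b undefined. 3b->0: no, babc/bcc meet in 2. 3b->1: no, babc/a meet in 0. 3b->2: ok.
bac: 3c undefined. 3c->0: no, bbcc/a meet in 0. 3c->1: no, bbcc/aaab meet in 1. 3c->2: no, babc/acbcc meet in 3. 3c->3: no, babc/acbcc meet in 3. Open state 4: 3c->4.
cba: 3a undefined. 3a->0: no, caaac/bcc meet in 2. 3a->1: no, caaac/a meet in 0. 3a->2: no, babc/cbab meet in 3. 3a->3: ok.
baca: 4a undefined. 4a->0: ok.
bacb: 4b undefined. 4b->0: ok.
acbcc: 4c undefined. 4c->0: ok.
All examples now run through 5 states with every (state, symbol) defined. Accept strings end in {3,4}, Reject strings end in {0,1,2}; accept={3,4}.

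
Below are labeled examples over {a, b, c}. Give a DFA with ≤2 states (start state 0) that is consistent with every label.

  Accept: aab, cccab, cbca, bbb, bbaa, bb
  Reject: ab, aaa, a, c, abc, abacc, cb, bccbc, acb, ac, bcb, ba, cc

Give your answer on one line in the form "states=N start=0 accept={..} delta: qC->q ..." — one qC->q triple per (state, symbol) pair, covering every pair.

states=2 start=0 accept={0} delta: 0a->1 0b->0 0c->1 1a->0 1b->1 1c->1

Fold the examples into a partial DFA from state 0: repeatedly fix the first undefined (state, symbol) met by the shortest-then-alphabetical prefix, trying targets in increasing order and rejecting any under which an Accept and a Reject string meet in one state with the same remainder; add a state when all current targets are rejected. Accepting states are where Accept strings end.
a: 0a undefined. 0a->0: no, aab/ab meet in 0 with "b" left. Open state 1: 0a->1.
b: 0b undefined. 0b->0: ok.
c: 0c undefined. 0c->0: no, cccab/ab meet in 1 with "b" left. 0c->1: ok.
aa: 1a undefined. 1a->0: ok.
ab: 1b undefined. 1b->0: no, aab/ab meet in 0. 1b->1: ok.
ac: 1c undefined. 1c->0: no, aab/abc meet in 0. 1c->1: ok.
All examples now run through 2 states with every (state, symbol) defined. Accept strings end in {0}, Reject strings end in {1}; accept={0}.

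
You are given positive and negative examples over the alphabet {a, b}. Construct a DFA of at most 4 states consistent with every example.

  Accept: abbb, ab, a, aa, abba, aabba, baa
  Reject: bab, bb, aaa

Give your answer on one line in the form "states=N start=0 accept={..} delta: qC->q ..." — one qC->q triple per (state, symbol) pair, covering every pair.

states=4 start=0 accept={0,1,2} delta: 0a->1 0b->2 1a->2 1b->1 2a->3 2b->3 3a->0 3b->3

State merging on the prefix tree: take the shortest (then alphabetical) example prefix whose next move is undefined and point that move at state 0, else 1, else 2, ...; a target is out if some Accept/Reject pair would then sit in one state with the same input left (inseparable). If every existing state is out, open a new one.
a: 0a undefined. 0a->0: no, a/aaa meet in 0. Open state 1: 0a->1.
b: 0b undefined. 0b->0: no, ab/bab meet in 1 with "b" left. 0b->1: no, ab/bb meet in 1 with "b" left. Open state 2: 0b->2.
aa: 1a undefined. 1a->0: no, a/aaa meet in 1. 1a->1: no, a/aaa meet in 1. 1a->2: ok.
ab: 1b undefined. 1b->0: no, abbb/bb meet in 2 with "b" left. 1b->1: ok.
ba: 2a undefined. 2a->0: no, aa/bab meet in 2. 2a->1: no, abbb/bab meet in 1. 2a->2: no, aa/aaa meet in 2. Open state 3: 2a->3.
bb: 2b undefined. 2b->0: no, aabba/aaa meet in 3. 2b->1: no, abbb/bb meet in 1. 2b->2: no, aa/bb meet in 2. 2b->3: ok.
baa: 3a undefined. 3a->0: ok.
bab: 3b undefined. 3b->0: no, baa/bab meet in 0. 3b->1: no, abbb/bab meet in 1. 3b->2: no, aa/bab meet in 2. 3b->3: ok.
All examples now run through 4 states with every (state, symbol) defined. Accept strings end in {0,1,2}, Reject strings end in {3}; accept={0,1,2}.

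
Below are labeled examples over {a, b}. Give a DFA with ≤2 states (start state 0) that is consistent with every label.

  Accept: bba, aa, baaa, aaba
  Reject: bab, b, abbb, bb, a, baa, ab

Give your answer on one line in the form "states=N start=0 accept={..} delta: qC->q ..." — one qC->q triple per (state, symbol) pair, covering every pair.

State merging on the prefix tree: take the shortest (then alphabetical) example prefix whose next move is undefined and point that move at state 0, else 1, else 2, ...; a target is out if some Accept/Reject pair would then sit in one state with the same input left (inseparable). If every existing state is out, open a new one.
a: 0a undefined. 0a->0: no, aa/a meet in 0. Open state 1: 0a->1.
b: 0b undefined. 0b->0: no, bba/a meet in 1. 0b->1: ok.
aa: 1a undefined. 1a->0: ok.
ab: 1b undefined. 1b->0: no, bba/bab meet in 1. 1b->1: ok.
All examples now run through 2 states with every (state, symbol) defined. Accept strings end in {0}, Reject strings end in {1}; accept={0}.

states=2 start=0 accept={0} delta: 0a->1 0b->1 1a->0 1b->1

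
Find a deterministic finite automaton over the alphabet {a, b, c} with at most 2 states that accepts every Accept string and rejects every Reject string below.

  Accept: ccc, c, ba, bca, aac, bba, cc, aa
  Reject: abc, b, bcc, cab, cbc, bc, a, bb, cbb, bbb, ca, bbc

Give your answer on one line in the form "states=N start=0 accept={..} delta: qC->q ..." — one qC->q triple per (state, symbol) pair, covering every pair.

states=2 start=0 accept={0} delta: 0a->1 0b->1 0c->0 1a->0 1b->1 1c->1

Fold the examples into a partial DFA from state 0: repeatedly fix the first undefined (state, symbol) met by the shortest-then-alphabetical prefix, trying targets in increasing order and rejecting any under which an Accept and a Reject string meet in one state with the same remainder; add a state when all current targets are rejected. Accepting states are where Accept strings end.
a: 0a undefined. 0a->0: no, aa/a meet in 0. Open state 1: 0a->1.
b: 0b undefined. 0b->0: no, c/bc meet in 0 with "c" left. 0b->1: ok.
c: 0c undefined. 0c->0: ok.
aa: 1a undefined. 1a->0: ok.
ab: 1b undefined. 1b->0: no, ccc/abc meet in 0. 1b->1: ok.
bc: 1c undefined. 1c->0: no, ccc/abc meet in 0. 1c->1: ok.
All examples now run through 2 states with every (state, symbol) defined. Accept strings end in {0}, Reject strings end in {1}; accept={0}.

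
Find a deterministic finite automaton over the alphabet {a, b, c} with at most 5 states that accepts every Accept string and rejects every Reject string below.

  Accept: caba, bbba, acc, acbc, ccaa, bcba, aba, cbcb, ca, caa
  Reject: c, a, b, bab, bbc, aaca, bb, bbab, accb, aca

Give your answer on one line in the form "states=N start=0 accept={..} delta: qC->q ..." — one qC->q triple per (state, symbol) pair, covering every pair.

states=4 start=0 accept={0,2} delta: 0a->1 0b->1 0c->1 1a->2 1b->1 1c->3 2a->0 2b->1 2c->0 3a->1 3b->2 3c->0

State merging on the prefix tree: take the shortest (then alphabetical) example prefix whose next move is undefined and point that move at state 0, else 1, else 2, ...; a target is out if some Accept/Reject pair would then sit in one state with the same input left (inseparable). If every existing state is out, open a new one.
a: 0a undefined. 0a->0: no, ca/aaca meet in 0 with "ca" left. Open state 1: 0a->1.
b: 0b undefined. 0b->0: no, bbba/a meet in 1. 0b->1: ok.
c: 0c undefined. 0c->0: no, ca/a meet in 1. 0c->1: ok.
aa: 1a undefined. 1a->0: no, caba/aaca meet in 0. 1a->1: no, ca/c meet in 1. Open state 2: 1a->2.
ab: 1b undefined. 1b->0: no, aba/c meet in 1. 1b->1: ok.
ac: 1c undefined. 1c->0: no, acc/c meet in 1. 1c->1: no, bbba/aca meet in 2. 1c->2: no, bbba/bbc meet in 2. Open state 3: 1c->3.
aac: 2c undefined. 2c->0: ok.
aca: 3a undefined. 3a->0: no, ccaa/c meet in 1. 3a->1: ok.
acb: 3b undefined. 3b->0: no, acbc/c meet in 1. 3b->1: no, acbc/bbc meet in 3. 3b->2: ok.
acc: 3c undefined. 3c->0: ok.
bab: 2b undefined. 2b->0: no, caba/c meet in 1. 2b->1: ok.
caa: 2a undefined. 2a->0: ok.
All examples now run through 4 states with every (state, symbol) defined. Accept strings end in {0,2}, Reject strings end in {1,3}; accept={0,2}.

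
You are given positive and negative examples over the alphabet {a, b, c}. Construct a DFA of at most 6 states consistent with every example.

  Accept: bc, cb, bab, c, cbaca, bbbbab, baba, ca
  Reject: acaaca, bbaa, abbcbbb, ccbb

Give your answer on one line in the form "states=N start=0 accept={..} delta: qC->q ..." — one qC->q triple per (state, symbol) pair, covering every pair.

states=4 start=0 accept={1,2,3} delta: 0a->0 0b->1 0c->1 1a->1 1b->2 1c->3 2a->3 2b->0 2c->0 3a->0 3b->2 3c->1

Grow the machine one transition at a time. Run the examples from 0; the earliest place one falls off (shortest prefix, ties alphabetical) gets sent to the lowest-numbered state that keeps every Accept/Reject pair distinguishable — a pair clashes when both reach the same state with identical unread suffix — and to a fresh state only if none does.
a: 0a undefined. 0a->0: ok.
b: 0b undefined. 0b->0: no, bab/bbaa meet in 0. Open state 1: 0b->1.
c: 0c undefined. 0c->0: no, c/acaaca meet in 0. 0c->1: ok.
ba: 1a undefined. 1a->0: no, baba/acaaca meet in 0. 1a->1: ok.
bb: 1b undefined. 1b->0: no, cb/bbaa meet in 0. 1b->1: no, cb/bbaa meet in 1. Open state 2: 1b->2.
bc: 1c undefined. 1c->0: no, bc/acaaca meet in 0. 1c->1: no, bc/acaaca meet in 1. 1c->2: no, baba/acaaca meet in 2 with "a" left. Open state 3: 1c->3.
bba: 2a undefined. 2a->0: no, baba/bbaa meet in 0. 2a->1: no, c/bbaa meet in 1. 2a->2: no, cb/bbaa meet in 2. 2a->3: ok.
bbb: 2b undefined. 2b->0: ok.
ccb: 3b undefined. 3b->0: no, c/ccbb meet in 1. 3b->1: no, cb/ccbb meet in 2. 3b->2: ok.
abbc: 2c undefined. 2c->0: ok.
bbaa: 3a undefined. 3a->0: ok.
cbac: 3c undefined. 3c->0: no, cbaca/acaaca meet in 0. 3c->1: ok.
All examples now run through 4 states with every (state, symbol) defined. Accept strings end in {1,2,3}, Reject strings end in {0}; accept={1,2,3}.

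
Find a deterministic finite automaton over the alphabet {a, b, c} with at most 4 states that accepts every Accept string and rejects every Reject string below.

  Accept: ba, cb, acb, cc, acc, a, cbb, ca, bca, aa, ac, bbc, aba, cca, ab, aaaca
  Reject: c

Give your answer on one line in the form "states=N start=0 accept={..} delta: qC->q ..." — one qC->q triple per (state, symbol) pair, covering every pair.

states=3 start=0 accept={0,1} delta: 0a->1 0b->1 0c->2 1a->0 1b->1 1c->1 2a->0 2b->0 2c->0

State merging on the prefix tree: take the shortest (then alphabetical) example prefix whose next move is undefined and point that move at state 0, else 1, else 2, ...; a target is out if some Accept/Reject pair would then sit in one state with the same input left (inseparable). If every existing state is out, open a new one.
a: 0a undefined. 0a->0: no, ac/c meet in 0 with "c" left. Open state 1: 0a->1.
b: 0b undefined. 0b->0: no, bbc/c meet in 0 with "c" left. 0b->1: ok.
c: 0c undefined. 0c->0: no, cc/c meet in 0. 0c->1: no, a/c meet in 1. Open state 2: 0c->2.
aa: 1a undefined. 1a->0: ok.
ab: 1b undefined. 1b->0: no, bbc/c meet in 2. 1b->1: ok.
ac: 1c undefined. 1c->0: no, acc/c meet in 2. 1c->1: ok.
ca: 2a undefined. 2a->0: ok.
cb: 2b undefined. 2b->0: ok.
cc: 2c undefined. 2c->0: ok.
All examples now run through 3 states with every (state, symbol) defined. Accept strings end in {0,1}, Reject strings end in {2}; accept={0,1}.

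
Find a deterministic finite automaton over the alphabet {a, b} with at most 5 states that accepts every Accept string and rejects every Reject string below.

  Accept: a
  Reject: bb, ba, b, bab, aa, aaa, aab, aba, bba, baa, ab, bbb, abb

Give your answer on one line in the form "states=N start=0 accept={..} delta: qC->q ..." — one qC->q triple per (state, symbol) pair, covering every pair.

Fold the examples into a partial DFA from state 0: repeatedly fix the first undefined (state, symbol) met by the shortest-then-alphabetical prefix, trying targets in increasing order and rejecting any under which an Accept and a Reject string meet in one state with the same remainder; add a state when all current targets are rejected. Accepting states are where Accept strings end.
a: 0a undefined. 0a->0: no, a/aa meet in 0. Open state 1: 0a->1.
b: 0b undefined. 0b->0: no, a/ba meet in 1. 0b->1: no, a/b meet in 1. Open state 2: 0b->2.
aa: 1a undefined. 1a->0: no, a/aaa meet in 1. 1a->1: no, a/aa meet in 1. 1a->2: ok.
ab: 1b undefined. 1b->0: no, a/aba meet in 1. 1b->1: no, a/ab meet in 1. 1b->2: ok.
ba: 2a undefined. 2a->0: no, a/baa meet in 1. 2a->1: no, a/ba meet in 1. 2a->2: ok.
bb: 2b undefined. 2b->0: no, a/bba meet in 1. 2b->1: no, a/bb meet in 1. 2b->2: ok.
All examples now run through 3 states with every (state, symbol) defined. Accept strings end in {1}, Reject strings end in {2}; accept={1}.

states=3 start=0 accept={1} delta: 0a->1 0b->2 1a->2 1b->2 2a->2 2b->2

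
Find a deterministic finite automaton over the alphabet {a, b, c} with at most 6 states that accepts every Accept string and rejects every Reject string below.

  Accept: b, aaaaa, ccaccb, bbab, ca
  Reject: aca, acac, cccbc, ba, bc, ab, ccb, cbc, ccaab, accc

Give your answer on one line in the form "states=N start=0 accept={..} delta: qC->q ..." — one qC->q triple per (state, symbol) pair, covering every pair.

states=5 start=0 accept={1,4} delta: 0a->1 0b->1 0c->2 1a->0 1b->2 1c->3 2a->4 2b->0 2c->2 3a->0 3b->1 3c->0 4a->1 4b->1 4c->1

Fold the examples into a partial DFA from state 0: repeatedly fix the first undefined (state, symbol) met by the shortest-then-alphabetical prefix, trying targets in increasing order and rejecting any under which an Accept and a Reject string meet in one state with the same remainder; add a state when all current targets are rejected. Accepting states are where Accept strings end.
a: 0a undefined. 0a->0: no, b/ab meet in 0 with "b" left. Open state 1: 0a->1.
b: 0b undefined. 0b->0: no, bbab/ab meet in 1 with "b" left. 0b->1: ok.
c: 0c undefined. 0c->0: no, b/ccb meet in 1. 0c->1: no, ca/ba meet in 1 with "a" left. Open state 2: 0c->2.
aa: 1a undefined. 1a->0: ok.
ab: 1b undefined. 1b->0: no, bbab/ba meet in 0. 1b->1: no, b/ab meet in 1. 1b->2: ok.
ac: 1c undefined. 1c->0: no, b/aca meet in 1. 1c->1: no, b/bc meet in 1. 1c->2: no, ca/aca meet in 2 with "a" left. Open state 3: 1c->3.
ca: 2a undefined. 2a->0: no, ca/ba meet in 0. 2a->1: no, bbab/ab meet in 2. 2a->2: no, ca/ab meet in 2. 2a->3: no, ca/bc meet in 3. Open state 4: 2a->4.
cb: 2b undefined. 2b->0: ok.
cc: 2c undefined. 2c->0: no, b/ccb meet in 1. 2c->1: no, ccaccb/ab meet in 2. 2c->2: ok.
aca: 3a undefined. 3a->0: ok.
acc: 3c undefined. 3c->0: ok.
bbab: 4b undefined. 4b->0: no, bbab/aca meet in 0. 4b->1: ok.
ccaa: 4a undefined. 4a->0: no, b/ccaab meet in 1. 4a->1: ok.
ccac: 4c undefined. 4c->0: no, ccaccb/aca meet in 0. 4c->1: ok.
ccaccb: 3b undefined. 3b->0: no, ccaccb/aca meet in 0. 3b->1: ok.
All examples now run through 5 states with every (state, symbol) defined. Accept strings end in {1,4}, Reject strings end in {0,2,3}; accept={1,4}.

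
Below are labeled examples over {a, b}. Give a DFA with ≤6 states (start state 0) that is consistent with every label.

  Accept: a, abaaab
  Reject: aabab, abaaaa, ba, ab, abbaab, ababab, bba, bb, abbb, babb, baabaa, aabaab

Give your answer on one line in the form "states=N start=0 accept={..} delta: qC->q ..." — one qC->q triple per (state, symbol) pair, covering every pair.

Grow the machine one transition at a time. Run the examples from 0; the earliest place one falls off (shortest prefix, ties alphabetical) gets sent to the lowest-numbered state that keeps every Accept/Reject pair distinguishable — a pair clashes when both reach the same state with identical unread suffix — and to a fresh state only if none does.
a: 0a undefined. 0a->0: ok.
b: 0b undefined. 0b->0: no, a/aabab meet in 0. Open state 1: 0b->1.
ba: 1a undefined. 1a->0: no, a/abaaaa meet in 0. 1a->1: no, abaaab/aabab meet in 1 with "b" left. Open state 2: 1a->2.
bb: 1b undefined. 1b->0: no, a/bba meet in 0. 1b->1: ok.
baa: 2a undefined. 2a->0: no, a/abaaaa meet in 0. 2a->1: no, abaaab/aabab meet in 2 with "b" left. 2a->2: no, abaaab/aabab meet in 2 with "b" left. Open state 3: 2a->3.
bab: 2b undefined. 2b->0: no, a/aabab meet in 0. 2b->1: ok.
baab: 3b undefined. 3b->0: no, a/abbaab meet in 0. 3b->1: ok.
abaaa: 3a undefined. 3a->0: no, a/abaaaa meet in 0. 3a->1: no, abaaab/aabab meet in 1. 3a->2: no, abaaab/aabab meet in 1. 3a->3: no, abaaab/aabab meet in 1. Open state 4: 3a->4.
abaaaa: 4a undefined. 4a->0: no, a/abaaaa meet in 0. 4a->1: ok.
abaaab: 4b undefined. 4b->0: ok.
All examples now run through 5 states with every (state, symbol) defined. Accept strings end in {0}, Reject strings end in {1,2,3}; accept={0}.

states=5 start=0 accept={0} delta: 0a->0 0b->1 1a->2 1b->1 2a->3 2b->1 3a->4 3b->1 4a->1 4b->0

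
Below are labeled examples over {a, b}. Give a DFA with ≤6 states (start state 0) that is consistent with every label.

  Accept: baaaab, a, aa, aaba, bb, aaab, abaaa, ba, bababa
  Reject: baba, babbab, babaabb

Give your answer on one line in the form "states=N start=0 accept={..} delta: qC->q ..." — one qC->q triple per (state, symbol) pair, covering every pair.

states=5 start=0 accept={0,1,2} delta: 0a->0 0b->1 1a->1 1b->2 2a->3 2b->2 3a->3 3b->4 4a->0 4b->3

Grow the machine one transition at a time. Run the examples from 0; the earliest place one falls off (shortest prefix, ties alphabetical) gets sent to the lowest-numbered state that keeps every Accept/Reject pair distinguishable — a pair clashes when both reach the same state with identical unread suffix — and to a fresh state only if none does.
a: 0a undefined. 0a->0: ok.
b: 0b undefined. 0b->0: no, baaaab/baba meet in 0. Open state 1: 0b->1.
ba: 1a undefined. 1a->0: no, a/baba meet in 0. 1a->1: ok.
bb: 1b undefined. 1b->0: no, baaaab/baba meet in 0. 1b->1: no, baaaab/baba meet in 1. Open state 2: 1b->2.
baba: 2a undefined. 2a->0: no, baaaab/babaabb meet in 2. 2a->1: no, aaba/baba meet in 1. 2a->2: no, baaaab/baba meet in 2. Open state 3: 2a->3.
babb: 2b undefined. 2b->0: no, aaba/babbab meet in 1. 2b->1: no, baaaab/babbab meet in 2. 2b->2: ok.
babaa: 3a undefined. 3a->0: no, baaaab/babaabb meet in 2. 3a->1: no, baaaab/babaabb meet in 2. 3a->2: no, baaaab/babaabb meet in 2. 3a->3: ok.
babab: 3b undefined. 3b->0: no, a/babbab meet in 0. 3b->1: no, baaaab/babaabb meet in 2. 3b->2: no, baaaab/babbab meet in 2. 3b->3: no, bababa/baba meet in 3. Open state 4: 3b->4.
bababa: 4a undefined. 4a->0: ok.
babaabb: 4b undefined. 4b->0: no, a/babaabb meet in 0. 4b->1: no, aaba/babaabb meet in 1. 4b->2: no, baaaab/babaabb meet in 2. 4b->3: ok.
All examples now run through 5 states with every (state, symbol) defined. Accept strings end in {0,1,2}, Reject strings end in {3,4}; accept={0,1,2}.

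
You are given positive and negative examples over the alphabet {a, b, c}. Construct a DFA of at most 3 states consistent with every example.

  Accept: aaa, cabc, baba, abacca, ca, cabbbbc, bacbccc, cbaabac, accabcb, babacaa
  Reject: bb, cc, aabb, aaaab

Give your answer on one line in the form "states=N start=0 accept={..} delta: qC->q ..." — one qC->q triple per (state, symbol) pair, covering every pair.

states=3 start=0 accept={0,2} delta: 0a->0 0b->1 0c->1 1a->2 1b->1 1c->1 2a->0 2b->2 2c->2

State merging on the prefix tree: take the shortest (then alphabetical) example prefix whose next move is undefined and point that move at state 0, else 1, else 2, ...; a target is out if some Accept/Reject pair would then sit in one state with the same input left (inseparable). If every existing state is out, open a new one.
a: 0a undefined. 0a->0: ok.
b: 0b undefined. 0b->0: no, aaa/bb meet in 0. Open state 1: 0b->1.
c: 0c undefined. 0c->0: no, aaa/cc meet in 0. 0c->1: ok.
ba: 1a undefined. 1a->0: no, cabc/cc meet in 1 with "c" left. 1a->1: no, ca/aaaab meet in 1. Open state 2: 1a->2.
bb: 1b undefined. 1b->0: no, aaa/bb meet in 0. 1b->1: ok.
cc: 1c undefined. 1c->0: no, aaa/cc meet in 0. 1c->1: ok.
bab: 2b undefined. 2b->0: no, cabc/bb meet in 1. 2b->1: no, cabc/bb meet in 1. 2b->2: ok.
bac: 2c undefined. 2c->0: no, bacbccc/bb meet in 1. 2c->1: no, cabc/bb meet in 1. 2c->2: ok.
baba: 2a undefined. 2a->0: ok.
All examples now run through 3 states with every (state, symbol) defined. Accept strings end in {0,2}, Reject strings end in {1}; accept={0,2}.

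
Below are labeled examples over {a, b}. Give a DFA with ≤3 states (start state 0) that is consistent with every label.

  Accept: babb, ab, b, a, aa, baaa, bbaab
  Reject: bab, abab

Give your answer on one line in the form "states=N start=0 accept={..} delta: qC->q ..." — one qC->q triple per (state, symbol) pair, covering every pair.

states=3 start=0 accept={0,1} delta: 0a->0 0b->1 1a->1 1b->2 2a->0 2b->0

Fold the examples into a partial DFA from state 0: repeatedly fix the first undefined (state, symbol) met by the shortest-then-alphabetical prefix, trying targets in increasing order and rejecting any under which an Accept and a Reject string meet in one state with the same remainder; add a state when all current targets are rejected. Accepting states are where Accept strings end.
a: 0a undefined. 0a->0: ok.
b: 0b undefined. 0b->0: no, babb/bab meet in 0. Open state 1: 0b->1.
ba: 1a undefined. 1a->0: no, ab/bab meet in 1. 1a->1: ok.
bb: 1b undefined. 1b->0: no, a/bab meet in 0. 1b->1: no, babb/bab meet in 1. Open state 2: 1b->2.
bba: 2a undefined. 2a->0: ok.
babb: 2b undefined. 2b->0: ok.
All examples now run through 3 states with every (state, symbol) defined. Accept strings end in {0,1}, Reject strings end in {2}; accept={0,1}.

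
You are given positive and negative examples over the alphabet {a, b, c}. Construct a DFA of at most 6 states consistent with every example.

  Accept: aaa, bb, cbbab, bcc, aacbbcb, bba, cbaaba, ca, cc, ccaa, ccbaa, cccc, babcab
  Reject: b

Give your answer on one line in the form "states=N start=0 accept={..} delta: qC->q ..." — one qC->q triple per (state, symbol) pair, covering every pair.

states=3 start=0 accept={0,2} delta: 0a->0 0b->1 0c->0 1a->0 1b->2 1c->2 2a->2 2b->0 2c->2

State merging on the prefix tree: take the shortest (then alphabetical) example prefix whose next move is undefined and point that move at state 0, else 1, else 2, ...; a target is out if some Accept/Reject pair would then sit in one state with the same input left (inseparable). If every existing state is out, open a new one.
a: 0a undefined. 0a->0: ok.
b: 0b undefined. 0b->0: no, aaa/b meet in 0. Open state 1: 0b->1.
c: 0c undefined. 0c->0: ok.
ba: 1a undefined. 1a->0: ok.
bb: 1b undefined. 1b->0: no, cbbab/b meet in 1. 1b->1: no, bb/b meet in 1. Open state 2: 1b->2.
bc: 1c undefined. 1c->0: no, babcab/b meet in 1. 1c->1: no, bcc/b meet in 1. 1c->2: ok.
bba: 2a undefined. 2a->0: no, cbbab/b meet in 1. 2a->1: no, bba/b meet in 1. 2a->2: ok.
bcc: 2c undefined. 2c->0: no, aacbbcb/b meet in 1. 2c->1: no, bcc/b meet in 1. 2c->2: ok.
cbbab: 2b undefined. 2b->0: ok.
All examples now run through 3 states with every (state, symbol) defined. Accept strings end in {0,2}, Reject strings end in {1}; accept={0,2}.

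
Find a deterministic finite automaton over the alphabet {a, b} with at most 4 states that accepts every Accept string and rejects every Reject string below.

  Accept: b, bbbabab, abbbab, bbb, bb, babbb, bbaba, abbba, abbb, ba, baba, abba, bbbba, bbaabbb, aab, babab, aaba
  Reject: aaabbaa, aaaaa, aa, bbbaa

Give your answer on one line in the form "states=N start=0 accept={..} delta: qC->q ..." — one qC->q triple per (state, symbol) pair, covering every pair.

states=4 start=0 accept={1,2,3} delta: 0a->0 0b->1 1a->1 1b->2 2a->3 2b->2 3a->0 3b->1

State merging on the prefix tree: take the shortest (then alphabetical) example prefix whose next move is undefined and point that move at state 0, else 1, else 2, ...; a target is out if some Accept/Reject pair would then sit in one state with the same input left (inseparable). If every existing state is out, open a new one.
a: 0a undefined. 0a->0: ok.
b: 0b undefined. 0b->0: no, b/aaabbaa meet in 0. Open state 1: 0b->1.
ba: 1a undefined. 1a->0: no, ba/aaaaa meet in 0. 1a->1: ok.
bb: 1b undefined. 1b->0: no, b/bbbaa meet in 1. 1b->1: no, b/aaabbaa meet in 1. Open state 2: 1b->2.
bba: 2a undefined. 2a->0: no, baba/aaabbaa meet in 0. 2a->1: no, b/aaabbaa meet in 1. 2a->2: no, bb/aaabbaa meet in 2. Open state 3: 2a->3.
bbb: 2b undefined. 2b->0: no, bbb/aaaaa meet in 0. 2b->1: no, b/bbbaa meet in 1. 2b->2: ok.
bbaa: 3a undefined. 3a->0: ok.
bbab: 3b undefined. 3b->0: no, abbbab/aaabbaa meet in 0. 3b->1: ok.
All examples now run through 4 states with every (state, symbol) defined. Accept strings end in {1,2,3}, Reject strings end in {0}; accept={1,2,3}.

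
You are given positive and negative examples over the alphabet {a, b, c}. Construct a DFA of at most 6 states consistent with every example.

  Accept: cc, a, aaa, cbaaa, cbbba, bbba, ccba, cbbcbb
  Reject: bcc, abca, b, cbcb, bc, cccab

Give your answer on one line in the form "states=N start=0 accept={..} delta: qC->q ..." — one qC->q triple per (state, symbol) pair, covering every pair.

Grow the machine one transition at a time. Run the examples from 0; the earliest place one falls off (shortest prefix, ties alphabetical) gets sent to the lowest-numbered state that keeps every Accept/Reject pair distinguishable — a pair clashes when both reach the same state with identical unread suffix — and to a fresh state only if none does.
a: 0a undefined. 0a->0: ok.
b: 0b undefined. 0b->0: no, cc/bcc meet in 0 with "cc" left. Open state 1: 0b->1.
c: 0c undefined. 0c->0: ok.
bb: 1b undefined. 1b->0: ok.
bc: 1c undefined. 1c->0: no, cc/bcc meet in 0. 1c->1: no, cc/cbcb meet in 0. Open state 2: 1c->2.
bcc: 2c undefined. 2c->0: no, cc/bcc meet in 0. 2c->1: ok.
cba: 1a undefined. 1a->0: ok.
abca: 2a undefined. 2a->0: no, cc/abca meet in 0. 2a->1: ok.
cbcb: 2b undefined. 2b->0: no, cc/cbcb meet in 0. 2b->1: ok.
All examples now run through 3 states with every (state, symbol) defined. Accept strings end in {0}, Reject strings end in {1,2}; accept={0}.

states=3 start=0 accept={0} delta: 0a->0 0b->1 0c->0 1a->0 1b->0 1c->2 2a->1 2b->1 2c->1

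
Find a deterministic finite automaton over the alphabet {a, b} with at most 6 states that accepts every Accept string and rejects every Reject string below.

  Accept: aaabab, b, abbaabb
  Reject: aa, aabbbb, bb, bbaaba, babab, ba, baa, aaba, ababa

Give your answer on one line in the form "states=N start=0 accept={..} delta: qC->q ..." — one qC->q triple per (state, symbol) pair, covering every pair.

State merging on the prefix tree: take the shortest (then alphabetical) example prefix whose next move is undefined and point that move at state 0, else 1, else 2, ...; a target is out if some Accept/Reject pair would then sit in one state with the same input left (inseparable). If every existing state is out, open a new one.
a: 0a undefined. 0a->0: ok.
b: 0b undefined. 0b->0: no, aaabab/aa meet in 0. Open state 1: 0b->1.
ba: 1a undefined. 1a->0: no, aaabab/babab meet in 1. 1a->1: no, aaabab/bb meet in 1 with "b" left. Open state 2: 1a->2.
bb: 1b undefined. 1b->0: no, abbaabb/aa meet in 0. 1b->1: no, b/aabbbb meet in 1. 1b->2: ok.
baa: 2a undefined. 2a->0: no, abbaabb/bb meet in 2. 2a->1: no, b/baa meet in 1. 2a->2: no, abbaabb/aabbbb meet in 2 with "bb" left. Open state 3: 2a->3.
bab: 2b undefined. 2b->0: no, aaabab/aa meet in 0. 2b->1: no, aaabab/babab meet in 1. 2b->2: no, aaabab/aabbbb meet in 2. 2b->3: no, aaabab/baa meet in 3. Open state 4: 2b->4.
baba: 4a undefined. 4a->0: no, b/babab meet in 1. 4a->1: no, b/ababa meet in 1. 4a->2: no, aaabab/babab meet in 4. 4a->3: ok.
bbaa: 3a undefined. 3a->0: no, abbaabb/bb meet in 2. 3a->1: ok.
babab: 3b undefined. 3b->0: ok.
aabbbb: 4b undefined. 4b->0: ok.
All examples now run through 5 states with every (state, symbol) defined. Accept strings end in {1,4}, Reject strings end in {0,2,3}; accept={1,4}.

states=5 start=0 accept={1,4} delta: 0a->0 0b->1 1a->2 1b->2 2a->3 2b->4 3a->1 3b->0 4a->3 4b->0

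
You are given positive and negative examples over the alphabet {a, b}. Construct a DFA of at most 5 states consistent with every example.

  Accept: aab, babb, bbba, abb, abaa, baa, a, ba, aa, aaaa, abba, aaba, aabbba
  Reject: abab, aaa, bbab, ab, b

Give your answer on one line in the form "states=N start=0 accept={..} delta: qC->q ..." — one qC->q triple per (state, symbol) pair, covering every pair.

Fold the examples into a partial DFA from state 0: repeatedly fix the first undefined (state, symbol) met by the shortest-then-alphabetical prefix, trying targets in increasing order and rejecting any under which an Accept and a Reject string meet in one state with the same remainder; add a state when all current targets are rejected. Accepting states are where Accept strings end.
a: 0a undefined. 0a->0: no, aab/ab meet in 0 with "b" left. Open state 1: 0a->1.
b: 0b undefined. 0b->0: ok.
aa: 1a undefined. 1a->0: no, aab/b meet in 0. 1a->1: no, aab/bbab meet in 1 with "b" left. Open state 2: 1a->2.
ab: 1b undefined. 1b->0: no, babb/abab meet in 0. 1b->1: no, aab/abab meet in 2 with "b" left. 1b->2: no, baa/bbab meet in 2. Open state 3: 1b->3.
aaa: 2a undefined. 2a->0: ok.
aab: 2b undefined. 2b->0: no, aab/aaa meet in 0. 2b->1: ok.
aba: 3a undefined. 3a->0: ok.
abb: 3b undefined. 3b->0: no, babb/abab meet in 0. 3b->1: ok.
All examples now run through 4 states with every (state, symbol) defined. Accept strings end in {1,2}, Reject strings end in {0,3}; accept={1,2}.

states=4 start=0 accept={1,2} delta: 0a->1 0b->0 1a->2 1b->3 2a->0 2b->1 3a->0 3b->1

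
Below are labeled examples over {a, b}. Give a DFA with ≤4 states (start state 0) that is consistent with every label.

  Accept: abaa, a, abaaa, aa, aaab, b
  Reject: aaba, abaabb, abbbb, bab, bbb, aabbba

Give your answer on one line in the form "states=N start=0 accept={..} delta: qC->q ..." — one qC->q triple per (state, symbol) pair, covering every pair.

states=4 start=0 accept={0,1} delta: 0a->0 0b->1 1a->2 1b->2 2a->0 2b->3 3a->2 3b->2

Grow the machine one transition at a time. Run the examples from 0; the earliest place one falls off (shortest prefix, ties alphabetical) gets sent to the lowest-numbered state that keeps every Accept/Reject pair distinguishable — a pair clashes when both reach the same state with identical unread suffix — and to a fresh state only if none does.
a: 0a undefined. 0a->0: ok.
b: 0b undefined. 0b->0: no, abaa/aaba meet in 0. Open state 1: 0b->1.
ba: 1a undefined. 1a->0: no, abaa/aaba meet in 0. 1a->1: no, abaa/aaba meet in 1. Open state 2: 1a->2.
bb: 1b undefined. 1b->0: no, a/abbbb meet in 0. 1b->1: no, aaab/abbbb meet in 1. 1b->2: ok.
bab: 2b undefined. 2b->0: no, a/bab meet in 0. 2b->1: no, aaab/bab meet in 1. 2b->2: no, abaa/aabbba meet in 2 with "a" left. Open state 3: 2b->3.
abaa: 2a undefined. 2a->0: ok.
abbbb: 3b undefined. 3b->0: no, abaa/abbbb meet in 0. 3b->1: no, aaab/abbbb meet in 1. 3b->2: ok.
aabbba: 3a undefined. 3a->0: no, abaa/aabbba meet in 0. 3a->1: no, aaab/aabbba meet in 1. 3a->2: ok.
All examples now run through 4 states with every (state, symbol) defined. Accept strings end in {0,1}, Reject strings end in {2,3}; accept={0,1}.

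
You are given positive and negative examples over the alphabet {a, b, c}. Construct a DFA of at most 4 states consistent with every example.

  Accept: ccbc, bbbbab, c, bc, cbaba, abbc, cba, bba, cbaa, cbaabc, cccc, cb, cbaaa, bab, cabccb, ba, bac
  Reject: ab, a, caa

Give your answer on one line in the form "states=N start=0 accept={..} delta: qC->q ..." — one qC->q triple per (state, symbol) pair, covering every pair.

states=4 start=0 accept={2,3} delta: 0a->0 0b->1 0c->2 1a->2 1b->1 1c->2 2a->0 2b->3 2c->2 3a->3 3b->1 3c->2

Grow the machine one transition at a time. Run the examples from 0; the earliest place one falls off (shortest prefix, ties alphabetical) gets sent to the lowest-numbered state that keeps every Accept/Reject pair distinguishable — a pair clashes when both reach the same state with identical unread suffix — and to a fresh state only if none does.
a: 0a undefined. 0a->0: ok.
b: 0b undefined. 0b->0: no, bbbbab/ab meet in 0. Open state 1: 0b->1.
c: 0c undefined. 0c->0: no, c/a meet in 0. 0c->1: no, c/ab meet in 1. Open state 2: 0c->2.
ba: 1a undefined. 1a->0: no, bab/ab meet in 1. 1a->1: no, ba/ab meet in 1. 1a->2: ok.
bb: 1b undefined. 1b->0: no, bbbbab/ab meet in 1. 1b->1: ok.
bc: 1c undefined. 1c->0: no, bc/a meet in 0. 1c->1: no, bc/ab meet in 1. 1c->2: ok.
ca: 2a undefined. 2a->0: ok.
cb: 2b undefined. 2b->0: no, bbbbab/a meet in 0. 2b->1: no, bbbbab/ab meet in 1. 2b->2: no, cba/a meet in 0. Open state 3: 2b->3.
cc: 2c undefined. 2c->0: no, cccc/a meet in 0. 2c->1: no, cccc/ab meet in 1. 2c->2: ok.
cba: 3a undefined. 3a->0: no, cba/a meet in 0. 3a->1: no, cba/ab meet in 1. 3a->2: no, cbaa/a meet in 0. 3a->3: ok.
cbab: 3b undefined. 3b->0: no, cbaba/a meet in 0. 3b->1: ok.
ccbc: 3c undefined. 3c->0: no, ccbc/a meet in 0. 3c->1: no, ccbc/ab meet in 1. 3c->2: ok.
All examples now run through 4 states with every (state, symbol) defined. Accept strings end in {2,3}, Reject strings end in {0,1}; accept={2,3}.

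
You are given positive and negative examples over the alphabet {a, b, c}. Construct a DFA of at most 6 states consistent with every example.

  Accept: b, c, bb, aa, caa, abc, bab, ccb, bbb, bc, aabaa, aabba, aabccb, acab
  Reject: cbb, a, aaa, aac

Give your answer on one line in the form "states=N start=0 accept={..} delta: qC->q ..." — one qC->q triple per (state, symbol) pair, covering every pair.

states=4 start=0 accept={0,2,3} delta: 0a->1 0b->0 0c->2 1a->2 1b->0 1c->0 2a->1 2b->3 2c->1 3a->1 3b->1 3c->0

Fold the examples into a partial DFA from state 0: repeatedly fix the first undefined (state, symbol) met by the shortest-then-alphabetical prefix, trying targets in increasing order and rejecting any under which an Accept and a Reject string meet in one state with the same remainder; add a state when all current targets are rejected. Accepting states are where Accept strings end.
a: 0a undefined. 0a->0: no, c/aac meet in 0 with "c" left. Open state 1: 0a->1.
b: 0b undefined. 0b->0: ok.
c: 0c undefined. 0c->0: no, b/cbb meet in 0. 0c->1: no, c/a meet in 1. Open state 2: 0c->2.
aa: 1a undefined. 1a->0: no, c/aac meet in 2. 1a->1: no, aa/a meet in 1. 1a->2: ok.
ab: 1b undefined. 1b->0: ok.
ac: 1c undefined. 1c->0: ok.
ca: 2a undefined. 2a->0: no, b/aaa meet in 0. 2a->1: ok.
cb: 2b undefined. 2b->0: no, b/cbb meet in 0. 2b->1: no, b/cbb meet in 0. 2b->2: no, c/cbb meet in 2. Open state 3: 2b->3.
cc: 2c undefined. 2c->0: no, b/aac meet in 0. 2c->1: ok.
cbb: 3b undefined. 3b->0: no, b/cbb meet in 0. 3b->1: ok.
aaba: 3a undefined. 3a->0: no, aabaa/cbb meet in 1. 3a->1: ok.
aabc: 3c undefined. 3c->0: ok.
All examples now run through 4 states with every (state, symbol) defined. Accept strings end in {0,2,3}, Reject strings end in {1}; accept={0,2,3}.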